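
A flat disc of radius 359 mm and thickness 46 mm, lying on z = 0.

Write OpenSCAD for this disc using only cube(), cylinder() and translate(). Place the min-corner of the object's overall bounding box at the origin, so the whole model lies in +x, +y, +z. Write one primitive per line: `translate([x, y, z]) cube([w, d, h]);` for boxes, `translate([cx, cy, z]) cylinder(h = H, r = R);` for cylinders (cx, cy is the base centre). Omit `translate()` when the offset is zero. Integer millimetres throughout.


translate([359, 359, 0]) cylinder(h = 46, r = 359);


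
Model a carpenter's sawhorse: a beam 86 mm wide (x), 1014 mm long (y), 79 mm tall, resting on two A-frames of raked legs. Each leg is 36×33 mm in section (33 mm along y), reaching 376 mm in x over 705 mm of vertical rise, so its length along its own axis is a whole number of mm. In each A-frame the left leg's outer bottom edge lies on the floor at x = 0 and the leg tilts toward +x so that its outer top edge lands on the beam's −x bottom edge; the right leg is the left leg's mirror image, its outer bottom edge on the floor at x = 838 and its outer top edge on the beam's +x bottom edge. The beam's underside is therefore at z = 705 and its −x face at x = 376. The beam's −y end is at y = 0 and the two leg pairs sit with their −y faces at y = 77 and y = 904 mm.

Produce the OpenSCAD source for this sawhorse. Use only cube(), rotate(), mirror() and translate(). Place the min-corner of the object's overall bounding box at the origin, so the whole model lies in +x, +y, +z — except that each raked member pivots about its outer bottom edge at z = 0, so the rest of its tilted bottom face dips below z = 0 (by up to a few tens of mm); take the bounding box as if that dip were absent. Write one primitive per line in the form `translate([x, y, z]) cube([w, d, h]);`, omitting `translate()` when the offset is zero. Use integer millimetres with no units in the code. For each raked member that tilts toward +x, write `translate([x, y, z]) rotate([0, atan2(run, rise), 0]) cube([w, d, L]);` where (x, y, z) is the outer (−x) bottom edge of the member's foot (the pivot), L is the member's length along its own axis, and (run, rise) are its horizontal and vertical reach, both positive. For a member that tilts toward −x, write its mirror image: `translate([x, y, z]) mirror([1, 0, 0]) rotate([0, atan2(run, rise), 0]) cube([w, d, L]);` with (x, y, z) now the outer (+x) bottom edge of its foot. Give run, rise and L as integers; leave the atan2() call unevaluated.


translate([376, 0, 705]) cube([86, 1014, 79]);
translate([0, 77, 0]) rotate([0, atan2(376, 705), 0]) cube([36, 33, 799]);
translate([838, 77, 0]) mirror([1, 0, 0]) rotate([0, atan2(376, 705), 0]) cube([36, 33, 799]);
translate([0, 904, 0]) rotate([0, atan2(376, 705), 0]) cube([36, 33, 799]);
translate([838, 904, 0]) mirror([1, 0, 0]) rotate([0, atan2(376, 705), 0]) cube([36, 33, 799]);


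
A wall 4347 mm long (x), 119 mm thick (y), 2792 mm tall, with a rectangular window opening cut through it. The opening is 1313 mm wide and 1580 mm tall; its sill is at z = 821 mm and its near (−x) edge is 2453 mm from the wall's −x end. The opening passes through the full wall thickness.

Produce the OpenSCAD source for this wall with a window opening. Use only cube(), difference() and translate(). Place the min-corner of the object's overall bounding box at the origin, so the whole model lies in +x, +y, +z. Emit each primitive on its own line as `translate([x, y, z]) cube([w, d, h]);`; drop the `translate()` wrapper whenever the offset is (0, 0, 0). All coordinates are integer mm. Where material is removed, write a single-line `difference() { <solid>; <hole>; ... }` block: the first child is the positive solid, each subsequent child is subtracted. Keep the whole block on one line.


difference() { cube([4347, 119, 2792]); translate([2453, 0, 821]) cube([1313, 119, 1580]); }


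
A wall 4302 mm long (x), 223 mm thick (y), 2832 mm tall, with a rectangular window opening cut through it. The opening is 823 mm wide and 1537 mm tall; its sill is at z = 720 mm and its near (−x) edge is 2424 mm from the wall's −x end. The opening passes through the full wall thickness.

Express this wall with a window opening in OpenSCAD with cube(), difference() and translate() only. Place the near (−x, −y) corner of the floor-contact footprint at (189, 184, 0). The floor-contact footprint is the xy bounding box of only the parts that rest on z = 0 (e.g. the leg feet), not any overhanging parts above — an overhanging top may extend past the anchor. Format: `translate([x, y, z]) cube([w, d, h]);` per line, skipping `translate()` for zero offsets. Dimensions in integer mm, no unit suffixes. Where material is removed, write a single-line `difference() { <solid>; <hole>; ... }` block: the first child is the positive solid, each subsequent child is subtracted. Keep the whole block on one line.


difference() { translate([189, 184, 0]) cube([4302, 223, 2832]); translate([2613, 184, 720]) cube([823, 223, 1537]); }


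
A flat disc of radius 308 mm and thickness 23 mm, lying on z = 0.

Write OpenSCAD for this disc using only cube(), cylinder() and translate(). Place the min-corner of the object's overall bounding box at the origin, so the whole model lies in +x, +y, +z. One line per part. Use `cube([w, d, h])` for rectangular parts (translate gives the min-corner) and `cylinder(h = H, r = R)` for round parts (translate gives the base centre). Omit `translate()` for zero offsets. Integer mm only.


translate([308, 308, 0]) cylinder(h = 23, r = 308);


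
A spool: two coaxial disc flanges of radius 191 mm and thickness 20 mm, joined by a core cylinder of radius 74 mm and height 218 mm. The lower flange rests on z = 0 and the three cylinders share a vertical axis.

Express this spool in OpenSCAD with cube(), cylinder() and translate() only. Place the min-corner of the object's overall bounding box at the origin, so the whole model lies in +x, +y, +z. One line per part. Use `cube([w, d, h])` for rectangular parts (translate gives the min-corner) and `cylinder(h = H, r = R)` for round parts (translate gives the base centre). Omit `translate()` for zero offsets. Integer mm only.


translate([191, 191, 0]) cylinder(h = 20, r = 191);
translate([191, 191, 20]) cylinder(h = 218, r = 74);
translate([191, 191, 238]) cylinder(h = 20, r = 191);


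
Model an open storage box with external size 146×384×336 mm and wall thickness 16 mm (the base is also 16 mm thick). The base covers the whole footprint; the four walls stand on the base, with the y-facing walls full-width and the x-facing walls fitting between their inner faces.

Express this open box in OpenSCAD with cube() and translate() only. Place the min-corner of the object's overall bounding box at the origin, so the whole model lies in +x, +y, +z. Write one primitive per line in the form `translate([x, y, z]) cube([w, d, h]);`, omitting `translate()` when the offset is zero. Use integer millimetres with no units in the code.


cube([146, 384, 16]);
translate([0, 0, 16]) cube([146, 16, 320]);
translate([0, 368, 16]) cube([146, 16, 320]);
translate([0, 16, 16]) cube([16, 352, 320]);
translate([130, 16, 16]) cube([16, 352, 320]);


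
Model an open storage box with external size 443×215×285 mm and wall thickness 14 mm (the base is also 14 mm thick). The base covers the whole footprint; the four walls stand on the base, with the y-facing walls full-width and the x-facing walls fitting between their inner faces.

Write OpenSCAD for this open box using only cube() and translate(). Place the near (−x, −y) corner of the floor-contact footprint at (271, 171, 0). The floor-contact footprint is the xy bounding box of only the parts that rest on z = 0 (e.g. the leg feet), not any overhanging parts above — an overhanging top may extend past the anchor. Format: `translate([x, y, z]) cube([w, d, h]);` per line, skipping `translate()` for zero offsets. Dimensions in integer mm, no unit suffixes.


translate([271, 171, 0]) cube([443, 215, 14]);
translate([271, 171, 14]) cube([443, 14, 271]);
translate([271, 372, 14]) cube([443, 14, 271]);
translate([271, 185, 14]) cube([14, 187, 271]);
translate([700, 185, 14]) cube([14, 187, 271]);


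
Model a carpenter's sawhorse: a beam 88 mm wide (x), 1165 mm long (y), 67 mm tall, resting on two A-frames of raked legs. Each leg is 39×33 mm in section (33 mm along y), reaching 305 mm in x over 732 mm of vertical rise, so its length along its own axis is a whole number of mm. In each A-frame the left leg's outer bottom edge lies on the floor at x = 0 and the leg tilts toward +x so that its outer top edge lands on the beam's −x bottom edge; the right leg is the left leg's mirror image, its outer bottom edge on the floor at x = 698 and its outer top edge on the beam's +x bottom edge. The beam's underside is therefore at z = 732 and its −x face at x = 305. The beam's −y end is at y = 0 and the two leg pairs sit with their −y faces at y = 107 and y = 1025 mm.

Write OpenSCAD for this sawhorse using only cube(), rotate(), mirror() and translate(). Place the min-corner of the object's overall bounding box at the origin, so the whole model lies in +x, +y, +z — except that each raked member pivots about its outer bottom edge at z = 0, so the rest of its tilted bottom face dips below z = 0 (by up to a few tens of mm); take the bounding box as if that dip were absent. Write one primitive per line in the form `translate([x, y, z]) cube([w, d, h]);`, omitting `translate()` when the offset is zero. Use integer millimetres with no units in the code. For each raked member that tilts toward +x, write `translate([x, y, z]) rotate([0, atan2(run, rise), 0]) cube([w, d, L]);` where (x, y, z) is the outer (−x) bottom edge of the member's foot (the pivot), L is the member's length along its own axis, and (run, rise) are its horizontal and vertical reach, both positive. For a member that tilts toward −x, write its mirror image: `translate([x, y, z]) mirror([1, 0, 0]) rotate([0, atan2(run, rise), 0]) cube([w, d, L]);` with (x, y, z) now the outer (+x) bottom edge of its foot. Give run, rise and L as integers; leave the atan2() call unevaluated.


// leg length = √(305² + 732²) = 793
// right-leg outer foot x = 2·305 + 88 = 698
// beam min-corner = (305, 0, 732)
translate([305, 0, 732]) cube([88, 1165, 67]);
translate([0, 107, 0]) rotate([0, atan2(305, 732), 0]) cube([39, 33, 793]);
translate([698, 107, 0]) mirror([1, 0, 0]) rotate([0, atan2(305, 732), 0]) cube([39, 33, 793]);
translate([0, 1025, 0]) rotate([0, atan2(305, 732), 0]) cube([39, 33, 793]);
translate([698, 1025, 0]) mirror([1, 0, 0]) rotate([0, atan2(305, 732), 0]) cube([39, 33, 793]);


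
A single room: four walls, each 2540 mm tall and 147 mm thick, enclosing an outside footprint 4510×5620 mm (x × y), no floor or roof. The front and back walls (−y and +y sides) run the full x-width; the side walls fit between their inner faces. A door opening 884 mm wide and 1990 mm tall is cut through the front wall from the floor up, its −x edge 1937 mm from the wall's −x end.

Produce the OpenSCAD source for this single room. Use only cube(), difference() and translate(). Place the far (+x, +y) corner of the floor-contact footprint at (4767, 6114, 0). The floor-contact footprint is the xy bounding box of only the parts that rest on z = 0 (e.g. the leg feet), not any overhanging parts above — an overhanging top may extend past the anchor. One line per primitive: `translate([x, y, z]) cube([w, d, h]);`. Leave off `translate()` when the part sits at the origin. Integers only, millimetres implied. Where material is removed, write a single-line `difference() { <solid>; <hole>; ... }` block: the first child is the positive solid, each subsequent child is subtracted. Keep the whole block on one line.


difference() { translate([257, 494, 0]) cube([4510, 147, 2540]); translate([2194, 494, 0]) cube([884, 147, 1990]); }
translate([257, 5967, 0]) cube([4510, 147, 2540]);
translate([257, 641, 0]) cube([147, 5326, 2540]);
translate([4620, 641, 0]) cube([147, 5326, 2540]);


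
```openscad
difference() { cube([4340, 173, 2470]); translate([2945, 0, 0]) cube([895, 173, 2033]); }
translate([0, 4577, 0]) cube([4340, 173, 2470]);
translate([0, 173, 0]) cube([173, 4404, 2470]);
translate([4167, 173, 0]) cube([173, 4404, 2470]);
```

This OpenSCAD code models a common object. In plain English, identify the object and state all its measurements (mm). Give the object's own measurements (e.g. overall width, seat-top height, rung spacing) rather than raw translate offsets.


A single room: four walls, each 2470 mm tall and 173 mm thick, enclosing an outside footprint 4340×4750 mm (x × y), no floor or roof. The front and back walls (−y and +y sides) run the full x-width; the side walls fit between their inner faces. A door opening 895 mm wide and 2033 mm tall is cut through the front wall from the floor up, its −x edge 2945 mm from the wall's −x end.


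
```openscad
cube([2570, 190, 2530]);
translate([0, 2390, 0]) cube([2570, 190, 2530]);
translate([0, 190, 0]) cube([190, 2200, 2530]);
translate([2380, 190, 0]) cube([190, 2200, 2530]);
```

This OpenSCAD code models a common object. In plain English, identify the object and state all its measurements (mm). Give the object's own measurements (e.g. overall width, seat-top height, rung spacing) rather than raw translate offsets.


The wall frame of a small rectangular building: four walls, each 2530 mm tall and 190 mm thick, enclosing a footprint 2570 mm (x) by 2580 mm (y) outside-to-outside, with no floor or roof. The front and back walls (the −y and +y sides) span the full width; the two side walls fit between them.


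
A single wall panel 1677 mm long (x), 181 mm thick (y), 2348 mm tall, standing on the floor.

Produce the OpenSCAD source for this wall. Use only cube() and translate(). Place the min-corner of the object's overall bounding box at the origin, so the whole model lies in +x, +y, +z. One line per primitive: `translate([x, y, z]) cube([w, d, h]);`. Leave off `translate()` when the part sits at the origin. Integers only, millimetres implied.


cube([1677, 181, 2348]);


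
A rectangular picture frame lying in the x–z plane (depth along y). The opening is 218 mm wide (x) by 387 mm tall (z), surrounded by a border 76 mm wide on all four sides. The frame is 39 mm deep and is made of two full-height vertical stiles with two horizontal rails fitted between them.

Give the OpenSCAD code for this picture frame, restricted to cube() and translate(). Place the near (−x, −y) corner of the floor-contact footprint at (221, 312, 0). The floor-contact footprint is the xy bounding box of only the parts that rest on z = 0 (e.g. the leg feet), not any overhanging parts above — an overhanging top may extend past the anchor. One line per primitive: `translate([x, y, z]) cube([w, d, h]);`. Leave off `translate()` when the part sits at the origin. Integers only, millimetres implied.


translate([221, 312, 0]) cube([76, 39, 539]);
translate([515, 312, 0]) cube([76, 39, 539]);
translate([297, 312, 0]) cube([218, 39, 76]);
translate([297, 312, 463]) cube([218, 39, 76]);


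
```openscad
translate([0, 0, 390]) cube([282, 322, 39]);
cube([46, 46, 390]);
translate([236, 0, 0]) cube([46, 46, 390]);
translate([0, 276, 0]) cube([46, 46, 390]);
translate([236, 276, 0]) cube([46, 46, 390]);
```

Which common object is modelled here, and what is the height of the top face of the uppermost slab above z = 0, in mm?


A stool. The seat height is 429 mm.

A 282×322×39 slab at z = 390 on four corner posts — a stool. The seat top is 390 + 39 = 429 mm.


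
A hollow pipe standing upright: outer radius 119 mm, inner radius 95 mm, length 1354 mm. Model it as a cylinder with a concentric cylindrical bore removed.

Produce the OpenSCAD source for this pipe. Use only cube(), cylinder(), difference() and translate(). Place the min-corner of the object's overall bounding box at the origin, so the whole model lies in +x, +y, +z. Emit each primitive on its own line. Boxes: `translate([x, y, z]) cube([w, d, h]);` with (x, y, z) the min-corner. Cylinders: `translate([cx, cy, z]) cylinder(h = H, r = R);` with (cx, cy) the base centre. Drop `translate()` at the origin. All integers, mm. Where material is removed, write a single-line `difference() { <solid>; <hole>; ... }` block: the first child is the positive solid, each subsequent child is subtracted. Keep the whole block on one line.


difference() { translate([119, 119, 0]) cylinder(h = 1354, r = 119); translate([119, 119, 0]) cylinder(h = 1354, r = 95); }


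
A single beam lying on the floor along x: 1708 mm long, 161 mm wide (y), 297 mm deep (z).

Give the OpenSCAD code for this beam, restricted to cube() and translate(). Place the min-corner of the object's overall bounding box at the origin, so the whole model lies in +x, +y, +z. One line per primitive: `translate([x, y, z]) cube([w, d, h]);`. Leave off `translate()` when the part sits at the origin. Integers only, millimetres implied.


cube([1708, 161, 297]);


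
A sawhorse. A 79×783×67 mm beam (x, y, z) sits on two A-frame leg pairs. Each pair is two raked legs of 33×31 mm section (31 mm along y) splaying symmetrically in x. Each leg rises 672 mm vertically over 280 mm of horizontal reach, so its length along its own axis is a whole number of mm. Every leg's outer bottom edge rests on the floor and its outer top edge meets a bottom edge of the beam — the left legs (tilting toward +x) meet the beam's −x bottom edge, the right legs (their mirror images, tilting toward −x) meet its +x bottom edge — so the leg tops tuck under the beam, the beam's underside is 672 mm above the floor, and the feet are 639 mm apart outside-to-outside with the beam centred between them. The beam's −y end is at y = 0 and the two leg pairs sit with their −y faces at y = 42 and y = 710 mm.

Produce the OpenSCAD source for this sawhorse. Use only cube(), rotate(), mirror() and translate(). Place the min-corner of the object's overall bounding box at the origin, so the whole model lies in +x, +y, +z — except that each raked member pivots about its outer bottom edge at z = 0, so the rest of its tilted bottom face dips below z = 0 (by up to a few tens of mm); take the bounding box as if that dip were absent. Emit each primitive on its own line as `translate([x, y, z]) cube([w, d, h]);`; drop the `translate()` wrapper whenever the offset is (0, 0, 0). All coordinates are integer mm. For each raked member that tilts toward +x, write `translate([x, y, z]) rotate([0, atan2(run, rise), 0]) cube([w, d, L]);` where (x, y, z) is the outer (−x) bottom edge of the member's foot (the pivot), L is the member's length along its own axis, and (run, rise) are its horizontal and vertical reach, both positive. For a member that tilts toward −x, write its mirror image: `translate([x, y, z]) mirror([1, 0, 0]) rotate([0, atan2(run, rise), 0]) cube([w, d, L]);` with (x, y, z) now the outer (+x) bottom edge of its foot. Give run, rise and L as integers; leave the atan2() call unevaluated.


translate([280, 0, 672]) cube([79, 783, 67]);
translate([0, 42, 0]) rotate([0, atan2(280, 672), 0]) cube([33, 31, 728]);
translate([639, 42, 0]) mirror([1, 0, 0]) rotate([0, atan2(280, 672), 0]) cube([33, 31, 728]);
translate([0, 710, 0]) rotate([0, atan2(280, 672), 0]) cube([33, 31, 728]);
translate([639, 710, 0]) mirror([1, 0, 0]) rotate([0, atan2(280, 672), 0]) cube([33, 31, 728]);


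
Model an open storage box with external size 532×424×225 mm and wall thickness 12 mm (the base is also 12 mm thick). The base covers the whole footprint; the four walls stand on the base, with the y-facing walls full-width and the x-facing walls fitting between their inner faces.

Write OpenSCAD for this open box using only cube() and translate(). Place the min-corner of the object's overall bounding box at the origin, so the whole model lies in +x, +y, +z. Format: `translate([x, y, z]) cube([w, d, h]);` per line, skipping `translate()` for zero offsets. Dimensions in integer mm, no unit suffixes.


cube([532, 424, 12]);
translate([0, 0, 12]) cube([532, 12, 213]);
translate([0, 412, 12]) cube([532, 12, 213]);
translate([0, 12, 12]) cube([12, 400, 213]);
translate([520, 12, 12]) cube([12, 400, 213]);


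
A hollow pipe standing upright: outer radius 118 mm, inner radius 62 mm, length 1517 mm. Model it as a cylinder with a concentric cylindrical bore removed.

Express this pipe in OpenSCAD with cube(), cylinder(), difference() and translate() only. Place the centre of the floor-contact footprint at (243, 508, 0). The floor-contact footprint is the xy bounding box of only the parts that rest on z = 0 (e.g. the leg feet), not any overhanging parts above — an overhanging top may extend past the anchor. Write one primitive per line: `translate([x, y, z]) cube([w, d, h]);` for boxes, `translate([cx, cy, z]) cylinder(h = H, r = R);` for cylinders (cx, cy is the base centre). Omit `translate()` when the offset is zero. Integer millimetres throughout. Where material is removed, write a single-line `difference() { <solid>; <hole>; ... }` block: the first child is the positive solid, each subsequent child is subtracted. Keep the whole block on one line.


difference() { translate([243, 508, 0]) cylinder(h = 1517, r = 118); translate([243, 508, 0]) cylinder(h = 1517, r = 62); }


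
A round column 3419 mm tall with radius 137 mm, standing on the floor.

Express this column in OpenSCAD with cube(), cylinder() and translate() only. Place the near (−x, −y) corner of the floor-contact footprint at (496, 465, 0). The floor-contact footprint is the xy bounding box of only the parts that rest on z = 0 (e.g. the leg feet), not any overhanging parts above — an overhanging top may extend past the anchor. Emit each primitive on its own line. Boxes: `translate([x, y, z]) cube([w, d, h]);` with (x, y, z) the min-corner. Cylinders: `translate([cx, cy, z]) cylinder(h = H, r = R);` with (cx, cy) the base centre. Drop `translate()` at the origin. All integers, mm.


translate([633, 602, 0]) cylinder(h = 3419, r = 137);


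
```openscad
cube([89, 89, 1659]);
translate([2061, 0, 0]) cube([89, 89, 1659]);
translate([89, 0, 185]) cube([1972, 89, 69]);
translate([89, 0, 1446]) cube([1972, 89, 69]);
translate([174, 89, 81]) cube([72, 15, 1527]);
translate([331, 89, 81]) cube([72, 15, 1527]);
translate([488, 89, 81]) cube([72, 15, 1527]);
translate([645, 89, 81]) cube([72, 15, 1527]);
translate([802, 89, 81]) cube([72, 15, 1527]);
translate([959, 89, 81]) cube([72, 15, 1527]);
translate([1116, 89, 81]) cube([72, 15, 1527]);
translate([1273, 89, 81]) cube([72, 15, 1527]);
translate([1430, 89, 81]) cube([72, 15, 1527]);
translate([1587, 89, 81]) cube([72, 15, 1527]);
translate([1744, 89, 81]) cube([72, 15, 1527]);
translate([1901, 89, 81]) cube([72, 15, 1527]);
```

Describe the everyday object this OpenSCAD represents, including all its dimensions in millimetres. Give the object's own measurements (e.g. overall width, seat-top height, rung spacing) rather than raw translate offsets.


A fence section. Two 89×89 mm posts, 1659 mm tall, stand on the floor with a clear span of 1972 mm between their inner faces. Two horizontal rails of 89×69 mm section span the gap between the posts with their undersides at z = 185 mm and z = 1446 mm, flush with the posts' −y face. 12 pickets, each 72 mm wide, 15 mm thick and 1527 mm tall, are fixed to the +y face of the rails with their bottoms at z = 81 mm, spaced across the span with a 85 mm gap after the −x post and between neighbouring pickets, with 88 mm left before the +x post.


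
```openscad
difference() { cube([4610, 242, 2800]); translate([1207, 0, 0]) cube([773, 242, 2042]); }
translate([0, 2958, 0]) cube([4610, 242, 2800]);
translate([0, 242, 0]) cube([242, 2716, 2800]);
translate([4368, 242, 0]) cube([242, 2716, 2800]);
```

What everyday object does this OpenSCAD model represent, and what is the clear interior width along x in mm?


A single room. The interior width is 4126 mm.

Four walls enclosing a rectangle with a door in the front wall — a room. Outside width 4610 minus two 242 mm walls gives 4126 mm.


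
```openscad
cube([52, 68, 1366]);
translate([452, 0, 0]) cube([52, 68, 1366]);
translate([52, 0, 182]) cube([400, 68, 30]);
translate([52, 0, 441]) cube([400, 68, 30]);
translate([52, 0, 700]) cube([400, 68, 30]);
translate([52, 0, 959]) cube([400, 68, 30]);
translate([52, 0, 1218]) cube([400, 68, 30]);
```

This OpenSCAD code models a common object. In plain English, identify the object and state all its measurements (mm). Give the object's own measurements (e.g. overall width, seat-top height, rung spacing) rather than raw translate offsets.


A straight ladder. Two 52×68 mm vertical rails, 1366 mm tall, stand 504 mm apart (outside-to-outside) with their front faces coplanar on the −y side. 5 rungs, each 68 mm deep and 30 mm tall, span between the inner faces of the rails, front faces flush with the rails. The lowest rung's underside is at z = 182 mm and rungs are spaced 259 mm apart (underside to underside).


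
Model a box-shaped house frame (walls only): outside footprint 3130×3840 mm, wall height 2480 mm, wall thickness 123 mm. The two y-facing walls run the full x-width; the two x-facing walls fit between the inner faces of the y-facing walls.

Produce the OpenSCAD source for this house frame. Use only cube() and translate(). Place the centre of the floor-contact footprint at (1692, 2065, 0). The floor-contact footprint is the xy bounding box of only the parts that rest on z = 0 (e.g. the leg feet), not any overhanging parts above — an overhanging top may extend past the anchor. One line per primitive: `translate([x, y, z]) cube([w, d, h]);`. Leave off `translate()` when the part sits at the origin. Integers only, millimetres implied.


translate([127, 145, 0]) cube([3130, 123, 2480]);
translate([127, 3862, 0]) cube([3130, 123, 2480]);
translate([127, 268, 0]) cube([123, 3594, 2480]);
translate([3134, 268, 0]) cube([123, 3594, 2480]);


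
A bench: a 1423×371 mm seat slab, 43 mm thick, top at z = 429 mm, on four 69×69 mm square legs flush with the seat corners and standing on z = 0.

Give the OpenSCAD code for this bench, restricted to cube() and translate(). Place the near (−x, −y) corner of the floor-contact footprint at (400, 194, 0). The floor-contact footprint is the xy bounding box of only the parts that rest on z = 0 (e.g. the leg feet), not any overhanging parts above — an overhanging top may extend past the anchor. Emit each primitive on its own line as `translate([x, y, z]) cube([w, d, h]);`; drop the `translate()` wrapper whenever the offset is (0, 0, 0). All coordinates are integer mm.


translate([400, 194, 386]) cube([1423, 371, 43]);
translate([400, 194, 0]) cube([69, 69, 386]);
translate([400, 496, 0]) cube([69, 69, 386]);
translate([1754, 194, 0]) cube([69, 69, 386]);
translate([1754, 496, 0]) cube([69, 69, 386]);


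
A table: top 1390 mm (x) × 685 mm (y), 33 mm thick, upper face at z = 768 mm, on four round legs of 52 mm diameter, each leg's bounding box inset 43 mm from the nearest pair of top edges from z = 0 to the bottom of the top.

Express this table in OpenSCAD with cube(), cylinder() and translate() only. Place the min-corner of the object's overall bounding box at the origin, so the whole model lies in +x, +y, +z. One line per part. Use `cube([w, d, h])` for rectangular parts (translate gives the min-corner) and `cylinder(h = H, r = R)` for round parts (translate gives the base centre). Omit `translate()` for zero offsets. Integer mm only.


translate([0, 0, 735]) cube([1390, 685, 33]);
translate([69, 69, 0]) cylinder(h = 735, r = 26);
translate([1321, 69, 0]) cylinder(h = 735, r = 26);
translate([69, 616, 0]) cylinder(h = 735, r = 26);
translate([1321, 616, 0]) cylinder(h = 735, r = 26);


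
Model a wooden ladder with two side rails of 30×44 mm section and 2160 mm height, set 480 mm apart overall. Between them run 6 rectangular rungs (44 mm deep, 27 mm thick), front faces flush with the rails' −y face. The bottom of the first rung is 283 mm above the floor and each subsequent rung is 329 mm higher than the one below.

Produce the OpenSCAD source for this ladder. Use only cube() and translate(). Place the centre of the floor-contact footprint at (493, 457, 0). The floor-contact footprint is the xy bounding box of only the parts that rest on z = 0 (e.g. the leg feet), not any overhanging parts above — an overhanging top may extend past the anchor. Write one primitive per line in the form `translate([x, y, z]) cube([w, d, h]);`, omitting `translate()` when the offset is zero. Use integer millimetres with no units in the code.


translate([253, 435, 0]) cube([30, 44, 2160]);
translate([703, 435, 0]) cube([30, 44, 2160]);
translate([283, 435, 283]) cube([420, 44, 27]);
translate([283, 435, 612]) cube([420, 44, 27]);
translate([283, 435, 941]) cube([420, 44, 27]);
translate([283, 435, 1270]) cube([420, 44, 27]);
translate([283, 435, 1599]) cube([420, 44, 27]);
translate([283, 435, 1928]) cube([420, 44, 27]);


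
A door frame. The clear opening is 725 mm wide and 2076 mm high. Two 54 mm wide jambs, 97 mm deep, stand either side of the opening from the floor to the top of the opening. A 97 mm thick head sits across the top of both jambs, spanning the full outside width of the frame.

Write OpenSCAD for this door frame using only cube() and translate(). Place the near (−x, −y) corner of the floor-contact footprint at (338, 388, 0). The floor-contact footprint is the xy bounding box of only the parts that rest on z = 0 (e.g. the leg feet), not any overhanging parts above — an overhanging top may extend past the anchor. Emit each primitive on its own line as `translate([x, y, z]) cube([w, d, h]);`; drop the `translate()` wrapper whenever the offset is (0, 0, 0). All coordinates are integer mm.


translate([338, 388, 0]) cube([54, 97, 2076]);
translate([1117, 388, 0]) cube([54, 97, 2076]);
translate([338, 388, 2076]) cube([833, 97, 97]);


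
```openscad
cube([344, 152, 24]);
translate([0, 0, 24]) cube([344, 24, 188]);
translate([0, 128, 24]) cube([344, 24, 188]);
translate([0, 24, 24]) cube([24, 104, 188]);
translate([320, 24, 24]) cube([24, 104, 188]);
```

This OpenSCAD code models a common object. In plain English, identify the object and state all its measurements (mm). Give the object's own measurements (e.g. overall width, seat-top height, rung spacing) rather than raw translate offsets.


An open-topped rectangular box: outside dimensions 344×152×212 mm, with a uniform wall and base thickness of 24 mm. The base is a full 344×152 slab on the floor; four walls sit on top of the base. The front and back walls (the −y and +y sides) span the full width; the two side walls fit between them.


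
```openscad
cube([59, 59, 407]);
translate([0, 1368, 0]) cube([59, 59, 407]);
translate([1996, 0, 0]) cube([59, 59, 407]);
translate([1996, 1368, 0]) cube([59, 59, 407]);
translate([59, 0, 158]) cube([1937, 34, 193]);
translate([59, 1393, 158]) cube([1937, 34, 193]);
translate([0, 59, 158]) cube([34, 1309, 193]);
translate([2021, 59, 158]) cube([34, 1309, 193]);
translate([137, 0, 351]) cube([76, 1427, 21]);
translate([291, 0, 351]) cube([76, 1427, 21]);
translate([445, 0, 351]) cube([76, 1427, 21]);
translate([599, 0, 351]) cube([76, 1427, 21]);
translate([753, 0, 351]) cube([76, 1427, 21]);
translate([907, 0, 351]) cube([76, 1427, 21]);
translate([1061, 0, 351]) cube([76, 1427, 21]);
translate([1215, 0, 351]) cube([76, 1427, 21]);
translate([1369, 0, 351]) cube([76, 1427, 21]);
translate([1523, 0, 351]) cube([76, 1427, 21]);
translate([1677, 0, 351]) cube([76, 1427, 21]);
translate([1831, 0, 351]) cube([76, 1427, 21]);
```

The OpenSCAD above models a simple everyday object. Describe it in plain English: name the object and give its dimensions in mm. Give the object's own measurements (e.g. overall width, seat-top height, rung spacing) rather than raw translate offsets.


A bed frame 2055 mm long (x) by 1427 mm wide (y). Four 59×59 mm corner posts, 407 mm tall, at the corners of the footprint. Four rails of 34 mm thickness and 193 mm height run between adjacent posts with their undersides at z = 158 mm, their outer faces flush with the outside of the frame (the two x-running rails run between the posts' inner faces; the two y-running rails run between the posts' inner faces). 12 slats, each 76 mm wide (x) and 21 mm thick, lie across the top of the two x-running rails, running the full 1427 mm width of the frame in y; along x they sit between the end posts with a 78 mm gap after the −x posts and between neighbouring slats, leaving 89 mm before the +x posts.


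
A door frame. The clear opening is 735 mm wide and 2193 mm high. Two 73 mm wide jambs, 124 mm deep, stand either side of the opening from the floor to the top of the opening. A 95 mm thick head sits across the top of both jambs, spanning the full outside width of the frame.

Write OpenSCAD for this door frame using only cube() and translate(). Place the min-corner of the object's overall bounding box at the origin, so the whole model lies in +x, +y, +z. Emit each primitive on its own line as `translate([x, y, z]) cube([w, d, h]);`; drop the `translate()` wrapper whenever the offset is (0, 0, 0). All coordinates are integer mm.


cube([73, 124, 2193]);
translate([808, 0, 0]) cube([73, 124, 2193]);
translate([0, 0, 2193]) cube([881, 124, 95]);


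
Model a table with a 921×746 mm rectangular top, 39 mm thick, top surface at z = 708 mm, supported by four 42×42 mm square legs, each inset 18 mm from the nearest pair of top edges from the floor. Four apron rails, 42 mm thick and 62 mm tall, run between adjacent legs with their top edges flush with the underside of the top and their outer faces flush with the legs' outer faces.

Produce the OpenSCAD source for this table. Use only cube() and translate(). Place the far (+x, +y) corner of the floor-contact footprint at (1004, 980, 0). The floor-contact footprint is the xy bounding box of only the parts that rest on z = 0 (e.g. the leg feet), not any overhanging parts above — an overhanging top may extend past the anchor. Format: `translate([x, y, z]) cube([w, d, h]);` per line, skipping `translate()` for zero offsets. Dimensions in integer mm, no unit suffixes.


// leg_h = 708 - 39 = 669
// apron z = 669 - 62 = 607
translate([101, 252, 669]) cube([921, 746, 39]);
translate([119, 270, 0]) cube([42, 42, 669]);
translate([962, 270, 0]) cube([42, 42, 669]);
translate([119, 938, 0]) cube([42, 42, 669]);
translate([962, 938, 0]) cube([42, 42, 669]);
translate([161, 270, 607]) cube([801, 42, 62]);
translate([161, 938, 607]) cube([801, 42, 62]);
translate([119, 312, 607]) cube([42, 626, 62]);
translate([962, 312, 607]) cube([42, 626, 62]);


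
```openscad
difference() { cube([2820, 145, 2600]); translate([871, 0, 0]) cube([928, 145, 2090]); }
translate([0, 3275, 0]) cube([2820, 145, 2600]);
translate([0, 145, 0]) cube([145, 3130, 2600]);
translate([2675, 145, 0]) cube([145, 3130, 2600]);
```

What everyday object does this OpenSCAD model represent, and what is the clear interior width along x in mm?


A single room. The interior width is 2530 mm.

Four walls enclosing a rectangle with a door in the front wall — a room. Outside width 2820 minus two 145 mm walls gives 2530 mm.


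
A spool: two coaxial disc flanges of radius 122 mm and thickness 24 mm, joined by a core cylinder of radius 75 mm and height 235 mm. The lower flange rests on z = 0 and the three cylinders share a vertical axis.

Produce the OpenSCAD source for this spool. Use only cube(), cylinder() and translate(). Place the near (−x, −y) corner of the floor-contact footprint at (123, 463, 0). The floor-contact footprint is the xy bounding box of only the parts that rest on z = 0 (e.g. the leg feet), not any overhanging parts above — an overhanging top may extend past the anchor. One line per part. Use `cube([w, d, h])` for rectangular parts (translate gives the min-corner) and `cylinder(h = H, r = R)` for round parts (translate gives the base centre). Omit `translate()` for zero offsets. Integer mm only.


translate([245, 585, 0]) cylinder(h = 24, r = 122);
translate([245, 585, 24]) cylinder(h = 235, r = 75);
translate([245, 585, 259]) cylinder(h = 24, r = 122);


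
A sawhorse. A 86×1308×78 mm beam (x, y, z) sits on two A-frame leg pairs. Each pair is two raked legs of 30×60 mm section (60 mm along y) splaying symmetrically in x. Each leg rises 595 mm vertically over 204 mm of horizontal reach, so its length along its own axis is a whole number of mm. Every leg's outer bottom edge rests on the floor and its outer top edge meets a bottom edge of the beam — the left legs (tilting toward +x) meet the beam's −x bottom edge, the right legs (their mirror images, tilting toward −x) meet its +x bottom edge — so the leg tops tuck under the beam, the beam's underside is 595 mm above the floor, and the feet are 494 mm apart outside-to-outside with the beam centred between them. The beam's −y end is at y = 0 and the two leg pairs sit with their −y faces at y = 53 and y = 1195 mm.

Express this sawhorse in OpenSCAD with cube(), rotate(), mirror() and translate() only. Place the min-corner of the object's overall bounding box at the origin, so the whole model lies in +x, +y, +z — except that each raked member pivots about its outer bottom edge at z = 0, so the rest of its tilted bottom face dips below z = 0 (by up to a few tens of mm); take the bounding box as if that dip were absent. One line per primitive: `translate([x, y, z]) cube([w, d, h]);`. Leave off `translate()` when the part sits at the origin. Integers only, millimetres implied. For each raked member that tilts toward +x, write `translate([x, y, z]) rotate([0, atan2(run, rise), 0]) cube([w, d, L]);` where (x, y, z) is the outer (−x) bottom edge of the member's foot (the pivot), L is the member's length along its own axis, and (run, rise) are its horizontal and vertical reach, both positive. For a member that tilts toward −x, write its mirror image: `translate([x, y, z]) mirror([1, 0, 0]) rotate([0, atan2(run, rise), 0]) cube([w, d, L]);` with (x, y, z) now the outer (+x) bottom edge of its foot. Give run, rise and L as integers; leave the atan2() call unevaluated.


// leg length = √(204² + 595²) = 629
// right-leg outer foot x = 2·204 + 86 = 494
// beam min-corner = (204, 0, 595)
translate([204, 0, 595]) cube([86, 1308, 78]);
translate([0, 53, 0]) rotate([0, atan2(204, 595), 0]) cube([30, 60, 629]);
translate([494, 53, 0]) mirror([1, 0, 0]) rotate([0, atan2(204, 595), 0]) cube([30, 60, 629]);
translate([0, 1195, 0]) rotate([0, atan2(204, 595), 0]) cube([30, 60, 629]);
translate([494, 1195, 0]) mirror([1, 0, 0]) rotate([0, atan2(204, 595), 0]) cube([30, 60, 629]);


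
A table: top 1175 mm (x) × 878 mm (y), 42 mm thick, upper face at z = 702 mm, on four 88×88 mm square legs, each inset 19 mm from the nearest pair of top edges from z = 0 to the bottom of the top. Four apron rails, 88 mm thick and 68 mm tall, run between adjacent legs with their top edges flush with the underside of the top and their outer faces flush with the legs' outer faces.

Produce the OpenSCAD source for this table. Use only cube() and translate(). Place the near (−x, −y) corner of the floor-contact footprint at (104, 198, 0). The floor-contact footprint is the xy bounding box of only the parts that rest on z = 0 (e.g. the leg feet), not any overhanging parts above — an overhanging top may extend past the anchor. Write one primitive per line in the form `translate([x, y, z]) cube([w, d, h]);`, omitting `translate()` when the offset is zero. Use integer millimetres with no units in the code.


// leg_h = 702 - 42 = 660
// apron z = 660 - 68 = 592
translate([85, 179, 660]) cube([1175, 878, 42]);
translate([104, 198, 0]) cube([88, 88, 660]);
translate([1153, 198, 0]) cube([88, 88, 660]);
translate([104, 950, 0]) cube([88, 88, 660]);
translate([1153, 950, 0]) cube([88, 88, 660]);
translate([192, 198, 592]) cube([961, 88, 68]);
translate([192, 950, 592]) cube([961, 88, 68]);
translate([104, 286, 592]) cube([88, 664, 68]);
translate([1153, 286, 592]) cube([88, 664, 68]);
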